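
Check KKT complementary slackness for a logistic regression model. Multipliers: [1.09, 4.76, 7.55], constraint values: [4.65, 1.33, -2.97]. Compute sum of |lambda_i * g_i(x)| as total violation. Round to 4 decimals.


KKT complementary slackness check:
lambda_1 * g_1 = 1.09 * 4.65 = 5.0685
lambda_2 * g_2 = 4.76 * 1.33 = 6.3308
lambda_3 * g_3 = 7.55 * -2.97 = -22.4235
Total violation = 5.0685 + 6.3308 + 22.4235 = 33.8228


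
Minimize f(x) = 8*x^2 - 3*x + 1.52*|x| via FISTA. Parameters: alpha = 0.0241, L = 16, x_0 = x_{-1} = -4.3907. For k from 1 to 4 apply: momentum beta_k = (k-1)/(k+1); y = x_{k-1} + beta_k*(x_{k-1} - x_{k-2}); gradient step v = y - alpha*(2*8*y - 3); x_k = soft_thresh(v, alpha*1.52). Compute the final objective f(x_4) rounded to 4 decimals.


FISTA on f(x) = 8*x^2 - 3*x + 1.52*|x|
L = 16, alpha = 0.0241
Iteration 1: beta = 0.0, y = -4.3907 + 0.0*(-4.3907 + 4.3907) = -4.3907
  grad(y) = -73.2512, v = y - alpha*grad = -2.6253
  prox(v) = soft_thresh(-2.6253, 0.0366) = -2.5887
Iteration 2: beta = 0.3333, y = -2.5887 + 0.3333*(-2.5887 + 4.3907) = -1.9881
  grad(y) = -34.8088, v = y - alpha*grad = -1.1492
  prox(v) = soft_thresh(-1.1492, 0.0366) = -1.1125
Iteration 3: beta = 0.5, y = -1.1125 + 0.5*(-1.1125 + 2.5887) = -0.3744
  grad(y) = -8.9909, v = y - alpha*grad = -0.1578
  prox(v) = soft_thresh(-0.1578, 0.0366) = -0.1211
Iteration 4: beta = 0.6, y = -0.1211 + 0.6*(-0.1211 + 1.1125) = 0.4737
  grad(y) = 4.5796, v = y - alpha*grad = 0.3634
  prox(v) = soft_thresh(0.3634, 0.0366) = 0.3267
f(x_4) = 8*0.3267^2 - 3*0.3267 + 1.52*|0.3267| = 0.3704


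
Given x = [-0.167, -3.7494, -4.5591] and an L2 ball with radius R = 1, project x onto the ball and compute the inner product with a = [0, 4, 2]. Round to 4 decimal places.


Step 1: Compute ||x|| (intermediates to 6 decimals).
||x|| = sqrt((-0.167)^2 + (-3.7494)^2 + (-4.5591)^2) = 5.905191
Step 2: Project.
Since ||x|| > R, scale = R/||x|| = 1/5.905191 = 0.169343, proj(x) = scale * x
proj(x) = [-0.02828, -0.634935, -0.772052]
Step 3: Dot product.
a^T * proj(x) = 0*(-0.02828) + 4*(-0.634935) + 2*(-0.772052) = -4.0838


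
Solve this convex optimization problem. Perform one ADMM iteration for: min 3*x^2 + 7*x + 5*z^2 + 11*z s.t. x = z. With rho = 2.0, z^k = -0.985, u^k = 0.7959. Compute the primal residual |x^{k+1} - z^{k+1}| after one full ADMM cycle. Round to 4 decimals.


ADMM iteration with rho = 2.0, z^k = -0.985, u^k = 0.7959
Step 1: x-update.
Minimize 3*x^2 + 7*x + (2.0/2)*(x + 0.985 + 0.7959)^2
FOC: (2*3 + 2.0)*x = -7 + 2.0*(-0.985 - 0.7959)
x^{k+1} = -1.3202
Step 2: z-update.
Minimize 5*z^2 + 11*z + (2.0/2)*(-1.3202 - z + 0.7959)^2
FOC: (2*5 + 2.0)*z = -11 + 2.0*(-1.3202 + 0.7959)
z^{k+1} = -1.0041
Step 3: u-update.
u^{k+1} = 0.7959 - 1.3202 + 1.0041 = 0.4797
Step 4: Primal residual = |-1.3202 + 1.0041| = 0.3162


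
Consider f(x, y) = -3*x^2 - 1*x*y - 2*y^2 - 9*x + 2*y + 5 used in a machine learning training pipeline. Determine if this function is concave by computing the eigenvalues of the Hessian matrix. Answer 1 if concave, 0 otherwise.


The Hessian of f(x,y) = -3*x^2 - 1*x*y - 2*y^2 - 9*x + 2*y + 5 is:
H = [[-6, -1], [-1, -4]]
Trace = -6 - 4 = -10
Determinant = -6*-4 - (-1)^2 = 23
Discriminant = (-10)^2 - 4*23 = 8.0
Eigenvalues: lambda_1 = -6.4142, lambda_2 = -3.5858
The function is concave.

1


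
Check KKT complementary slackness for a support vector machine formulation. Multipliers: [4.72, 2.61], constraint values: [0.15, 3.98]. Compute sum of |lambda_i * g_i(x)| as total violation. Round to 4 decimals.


KKT complementary slackness check:
lambda_1 * g_1 = 4.72 * 0.15 = 0.708
lambda_2 * g_2 = 2.61 * 3.98 = 10.3878
Total violation = 0.708 + 10.3878 = 11.0958


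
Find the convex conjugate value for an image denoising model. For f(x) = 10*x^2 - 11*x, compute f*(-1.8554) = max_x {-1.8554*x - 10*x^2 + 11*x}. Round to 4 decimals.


f*(y) = sup_x {y*x - a*x^2 - b*x} = sup_x {(y-b)*x - a*x^2}
FOC: (y - b) - 2a*x = 0 => x* = (y - b)/(2a)
x* = (-1.8554 + 11)/(2*10) = 0.4572
f*(-1.8554) = (y-b)^2/(4a) = (-1.8554 + 11)^2/(4*10)
= 83.6237/40 = 2.0906


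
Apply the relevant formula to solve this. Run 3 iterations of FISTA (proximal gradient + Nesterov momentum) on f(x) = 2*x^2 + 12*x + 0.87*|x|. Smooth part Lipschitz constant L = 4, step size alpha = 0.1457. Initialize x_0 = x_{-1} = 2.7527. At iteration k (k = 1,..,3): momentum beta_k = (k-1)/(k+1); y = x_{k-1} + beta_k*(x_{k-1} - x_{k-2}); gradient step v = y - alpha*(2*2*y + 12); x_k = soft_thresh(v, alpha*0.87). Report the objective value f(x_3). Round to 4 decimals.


FISTA on f(x) = 2*x^2 + 12*x + 0.87*|x|
L = 4, alpha = 0.1457
Iteration 1: beta = 0.0, y = 2.7527 + 0.0*(2.7527 - 2.7527) = 2.7527
  grad(y) = 23.0108, v = y - alpha*grad = -0.6
  prox(v) = soft_thresh(-0.6, 0.1268) = -0.4732
Iteration 2: beta = 0.3333, y = -0.4732 + 0.3333*(-0.4732 - 2.7527) = -1.5485
  grad(y) = 5.8059, v = y - alpha*grad = -2.3944
  prox(v) = soft_thresh(-2.3944, 0.1268) = -2.2677
Iteration 3: beta = 0.5, y = -2.2677 + 0.5*(-2.2677 + 0.4732) = -3.1649
  grad(y) = -0.6597, v = y - alpha*grad = -3.0688
  prox(v) = soft_thresh(-3.0688, 0.1268) = -2.942
f(x_3) = 2*(-2.942)^2 + 12*(-2.942) + 0.87*|-2.942| = -15.4337


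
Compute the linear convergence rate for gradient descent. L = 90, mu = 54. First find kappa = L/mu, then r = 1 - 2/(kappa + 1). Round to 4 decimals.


Step 1: Compute the condition number.
kappa = L/mu = 90/54 = 1.6667
Step 2: Compute the convergence rate.
r = 1 - 2/(kappa + 1) = 1 - 2*mu/(L + mu) = (L - mu)/(L + mu) = 36/144 = 0.25


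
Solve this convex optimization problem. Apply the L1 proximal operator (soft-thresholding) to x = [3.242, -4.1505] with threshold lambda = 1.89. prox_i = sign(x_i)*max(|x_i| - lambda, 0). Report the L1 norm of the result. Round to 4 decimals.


Soft-thresholding with lambda = 1.89:
prox(3.242) = sign(3.242)*max(|3.242| - 1.89, 0) = 1.352
prox(-4.1505) = sign(-4.1505)*max(|-4.1505| - 1.89, 0) = -2.2605
prox(x) = [1.352, -2.2605]
||prox(x)||_1 = 1.352 + 2.2605 = 3.6125


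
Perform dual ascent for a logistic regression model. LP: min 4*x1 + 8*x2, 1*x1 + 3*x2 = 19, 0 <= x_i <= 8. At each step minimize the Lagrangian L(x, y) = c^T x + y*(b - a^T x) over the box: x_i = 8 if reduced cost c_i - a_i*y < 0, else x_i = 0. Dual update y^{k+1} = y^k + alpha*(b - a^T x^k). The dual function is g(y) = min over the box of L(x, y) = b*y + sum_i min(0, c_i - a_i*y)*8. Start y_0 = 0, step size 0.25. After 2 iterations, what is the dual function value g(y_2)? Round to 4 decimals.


Dual ascent for LP: min 4*x1 + 8*x2, 1*x1 + 3*x2 = 19, 0 <= x_i <= 8
Step 1: y^k = 0.0, reduced costs: (4.0, 8.0)
  x^k = (0.0, 0.0), subgradient = b - a^T x = 19.0
  y^{k+1} = 0.0 + 0.25*19.0 = 4.75
Step 2: y^k = 4.75, reduced costs: (-0.75, -6.25)
  x^k = (8.0, 8.0), subgradient = b - a^T x = -13.0
  y^{k+1} = 4.75 + 0.25*-13.0 = 1.5
Dual objective at y_2 = 1.5: reduced costs (2.5, 3.5), box minimizer x = (0.0, 0.0)
g(y_2) = b*y + (c1 - a1*y)*x1 + (c2 - a2*y)*x2 = 19*1.5 + 2.5*0.0 + 3.5*0.0 = 28.5 + 0.0 + 0.0 = 28.5


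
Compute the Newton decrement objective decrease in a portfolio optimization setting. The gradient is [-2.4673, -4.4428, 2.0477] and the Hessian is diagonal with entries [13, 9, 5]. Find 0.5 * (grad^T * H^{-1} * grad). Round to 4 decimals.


Step 1: H is diagonal, so H^(-1) * g = [-0.1898, -0.4936, 0.4095].
Step 2: g^T H^(-1) g = sum_i g_i^2 / H_ii
  = (-2.4673)^2/13 + (-4.4428)^2/9 + (2.0477)^2/5
  = 0.4683 + 2.1932 + 0.8386 = 3.5001
Step 3: Objective decrease = 0.5 * g^T H^(-1) g = 1.75


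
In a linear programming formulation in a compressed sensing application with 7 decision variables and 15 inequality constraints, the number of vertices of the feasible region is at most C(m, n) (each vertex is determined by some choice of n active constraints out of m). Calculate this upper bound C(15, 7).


Each vertex corresponds to some choice of n active constraints out of m, so the number of vertices is at most C(m, n) = m! / (n!(m-n)!).
m = 15, n = 7
Numerator: 15 * 14 * 13 * 12 * 11 * 10 * 9
Denominator: 7! = 5040
C(15, 7) = 6435


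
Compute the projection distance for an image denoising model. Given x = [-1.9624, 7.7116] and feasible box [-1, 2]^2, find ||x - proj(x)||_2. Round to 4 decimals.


Project each component onto [-1, 2].
clip(-1.9624) = -1.0, clip(7.7116) = 2.0
Projection = [-1.0, 2.0]
Squared diffs: [0.9262, 32.6224]
Distance = sqrt(33.5486) = 5.7921


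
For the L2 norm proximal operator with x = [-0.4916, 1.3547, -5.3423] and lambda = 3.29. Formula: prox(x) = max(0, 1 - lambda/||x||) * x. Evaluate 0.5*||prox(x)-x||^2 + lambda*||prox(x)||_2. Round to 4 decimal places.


Step 1: Compute ||x||.
||x|| = 5.5333
Step 2: Compute scaling factor.
scale = max(0, 1 - 3.29/5.5333) = 0.4054
Step 3: prox(x) = [-0.1993, 0.5492, -2.1658]
||prox(x)|| = 2.2433
Step 4: Proximal objective.
0.5*||prox-x||^2 = 5.4121
lambda*||prox|| = 7.3805
Total = 12.7924


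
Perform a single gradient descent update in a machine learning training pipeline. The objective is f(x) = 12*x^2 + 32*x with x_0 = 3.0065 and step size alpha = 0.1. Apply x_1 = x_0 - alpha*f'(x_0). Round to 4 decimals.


We compute the gradient at x_0 and apply the update.
f'(x) = 24*x + 32
f'(3.0065) = 24*3.0065 + 32 = 104.156
x_1 = 3.0065 - 0.1*104.156 = -7.4091


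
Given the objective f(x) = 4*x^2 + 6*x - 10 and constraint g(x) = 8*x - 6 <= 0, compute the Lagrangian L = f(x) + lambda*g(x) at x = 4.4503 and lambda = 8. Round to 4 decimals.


Step 1: Evaluate f(x).
f(4.4503) = 4*4.4503^2 + 6*4.4503 - 10 = 95.9225
Step 2: Evaluate g(x).
g(4.4503) = 8*4.4503 - 6 = 29.6024
Step 3: Compute Lagrangian.
L = 95.9225 + 8*29.6024 = 332.7417


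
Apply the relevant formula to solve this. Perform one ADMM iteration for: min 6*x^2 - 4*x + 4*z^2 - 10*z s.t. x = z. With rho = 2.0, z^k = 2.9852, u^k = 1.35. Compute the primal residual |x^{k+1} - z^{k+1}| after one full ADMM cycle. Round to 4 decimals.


ADMM iteration with rho = 2.0, z^k = 2.9852, u^k = 1.35
Step 1: x-update.
Minimize 6*x^2 - 4*x + (2.0/2)*(x - 2.9852 + 1.35)^2
FOC: (2*6 + 2.0)*x = 4 + 2.0*(2.9852 - 1.35)
x^{k+1} = 0.5193
Step 2: z-update.
Minimize 4*z^2 - 10*z + (2.0/2)*(0.5193 - z + 1.35)^2
FOC: (2*4 + 2.0)*z = 10 + 2.0*(0.5193 + 1.35)
z^{k+1} = 1.3739
Step 3: u-update.
u^{k+1} = 1.35 + 0.5193 - 1.3739 = 0.4955
Step 4: Primal residual = |0.5193 - 1.3739| = 0.8545


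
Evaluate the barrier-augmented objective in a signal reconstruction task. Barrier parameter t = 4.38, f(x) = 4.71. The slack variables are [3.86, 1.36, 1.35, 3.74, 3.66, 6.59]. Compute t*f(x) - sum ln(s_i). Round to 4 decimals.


Step 1: Compute log-barrier.
ln values: [1.3507, 0.3075, 0.3001, 1.3191, 1.2975, 1.8856]
phi = -(1.3507 + 0.3075 + 0.3001 + 1.3191 + 1.2975 + 1.8856) = -6.4604
Step 2: Compute augmented objective.
t*f(x) = 4.38*4.71 = 20.6298
Total = 20.6298 - 6.4604 = 14.1694


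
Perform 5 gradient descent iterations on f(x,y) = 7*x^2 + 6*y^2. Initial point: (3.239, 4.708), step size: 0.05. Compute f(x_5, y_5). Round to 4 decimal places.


Gradient descent on f(x,y) = 7*x^2 + 6*y^2.
Starting point: (3.239, 4.708), alpha = 0.05
Step 1: grad_x = 2*7*3.239 = 45.346, grad_y = 2*6*4.708 = 56.496
  x_1 = 3.239 - 0.05*45.346 = 0.9717
  y_1 = 4.708 - 0.05*56.496 = 1.8832
Step 2: grad_x = 2*7*0.9717 = 13.6038, grad_y = 2*6*1.8832 = 22.5984
  x_2 = 0.9717 - 0.05*13.6038 = 0.2915
  y_2 = 1.8832 - 0.05*22.5984 = 0.7533
Step 3: grad_x = 2*7*0.2915 = 4.0811, grad_y = 2*6*0.7533 = 9.0394
  x_3 = 0.2915 - 0.05*4.0811 = 0.0875
  y_3 = 0.7533 - 0.05*9.0394 = 0.3013
Step 4: grad_x = 2*7*0.0875 = 1.2243, grad_y = 2*6*0.3013 = 3.6157
  x_4 = 0.0875 - 0.05*1.2243 = 0.0262
  y_4 = 0.3013 - 0.05*3.6157 = 0.1205
Step 5: grad_x = 2*7*0.0262 = 0.3673, grad_y = 2*6*0.1205 = 1.4463
  x_5 = 0.0262 - 0.05*0.3673 = 0.0079
  y_5 = 0.1205 - 0.05*1.4463 = 0.0482
f(0.0079, 0.0482) = 7*0.0079^2 + 6*0.0482^2 = 0.0144


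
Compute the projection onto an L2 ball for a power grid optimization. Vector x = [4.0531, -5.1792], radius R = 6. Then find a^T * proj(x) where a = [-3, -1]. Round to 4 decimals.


Step 1: Compute ||x|| (intermediates to 6 decimals).
||x|| = sqrt(4.0531^2 + (-5.1792)^2) = 6.576605
Step 2: Project.
Since ||x|| > R, scale = R/||x|| = 6/6.576605 = 0.912325, proj(x) = scale * x
proj(x) = [3.697744, -4.725114]
Step 3: Dot product.
a^T * proj(x) = -3*3.697744 - 1*(-4.725114) = -6.3681


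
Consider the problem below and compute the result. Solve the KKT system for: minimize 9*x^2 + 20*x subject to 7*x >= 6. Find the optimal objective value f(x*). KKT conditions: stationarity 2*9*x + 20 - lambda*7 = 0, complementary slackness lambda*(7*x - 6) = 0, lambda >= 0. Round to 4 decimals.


Step 1: Try lambda = 0 (constraint inactive).
x_unc = -20/(2*9) = -1.1111
Check: 7*-1.1111 = -7.7777 < 6 -- violated!
Step 2: Constraint must be active: 7*x = 6
x* = 6/7 = 0.8571 (rounded; the exact value 6/7 is used below)
lambda = (2*9*(6/7) + 20)/7 = 5.0612
Step 3: Compute optimal value.
f(x*) = 9*(6/7)^2 + 20*(6/7) = 23.7551


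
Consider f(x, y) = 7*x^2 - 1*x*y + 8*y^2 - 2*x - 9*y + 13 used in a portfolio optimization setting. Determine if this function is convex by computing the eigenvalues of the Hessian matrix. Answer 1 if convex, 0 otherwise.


The Hessian of f(x,y) = 7*x^2 - 1*x*y + 8*y^2 - 2*x - 9*y + 13 is:
H = [[14, -1], [-1, 16]]
Trace = 14 + 16 = 30
Determinant = 14*16 - (-1)^2 = 223
Discriminant = (30)^2 - 4*223 = 8.0
Eigenvalues: lambda_1 = 13.5858, lambda_2 = 16.4142
The function is convex.

1


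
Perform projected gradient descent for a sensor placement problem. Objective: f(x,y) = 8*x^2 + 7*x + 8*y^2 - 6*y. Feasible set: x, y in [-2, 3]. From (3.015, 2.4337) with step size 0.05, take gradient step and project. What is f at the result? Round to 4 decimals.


Step 1: Compute gradient at (3.015, 2.4337).
grad_x = 2*8*3.015 + 7 = 55.24
grad_y = 2*8*2.4337 - 6 = 32.9392
Step 2: Gradient step.
x_raw = 3.015 - 0.05*55.24 = 0.253
y_raw = 2.4337 - 0.05*32.9392 = 0.7867
Step 3: Project onto [-2, 3].
x_proj = clip(0.253) = 0.253
y_proj = clip(0.7867) = 0.7867
Step 4: Evaluate f.
f(0.253, 0.7867) = 2.5143


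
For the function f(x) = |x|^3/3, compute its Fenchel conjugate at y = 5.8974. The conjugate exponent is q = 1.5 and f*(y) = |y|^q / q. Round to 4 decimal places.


The conjugate exponent q satisfies 1/p + 1/q = 1.
p = 3, so q = 3/(3 - 1) = 1.5
|y|^q = 5.8974^1.5 = 14.3216
f*(5.8974) = 14.3216 / 1.5 = 9.5477


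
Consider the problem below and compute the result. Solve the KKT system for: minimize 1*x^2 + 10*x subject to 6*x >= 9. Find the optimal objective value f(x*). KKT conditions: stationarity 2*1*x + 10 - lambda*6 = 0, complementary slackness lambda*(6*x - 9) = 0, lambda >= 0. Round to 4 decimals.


Step 1: Try lambda = 0 (constraint inactive).
x_unc = -10/(2*1) = -5.0
Check: 6*-5.0 = -30.0 < 9 -- violated!
Step 2: Constraint must be active: 6*x = 9
x* = 9/6 = 1.5
lambda = (2*1*1.5 + 10)/6 = 2.1667
Step 3: Compute optimal value.
f(x*) = 1*1.5^2 + 10*1.5 = 17.25


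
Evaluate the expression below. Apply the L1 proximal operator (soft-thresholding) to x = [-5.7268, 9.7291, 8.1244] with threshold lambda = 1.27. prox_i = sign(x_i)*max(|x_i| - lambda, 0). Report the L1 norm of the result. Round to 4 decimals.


Soft-thresholding with lambda = 1.27:
prox(-5.7268) = sign(-5.7268)*max(|-5.7268| - 1.27, 0) = -4.4568
prox(9.7291) = sign(9.7291)*max(|9.7291| - 1.27, 0) = 8.4591
prox(8.1244) = sign(8.1244)*max(|8.1244| - 1.27, 0) = 6.8544
prox(x) = [-4.4568, 8.4591, 6.8544]
||prox(x)||_1 = 4.4568 + 8.4591 + 6.8544 = 19.7703


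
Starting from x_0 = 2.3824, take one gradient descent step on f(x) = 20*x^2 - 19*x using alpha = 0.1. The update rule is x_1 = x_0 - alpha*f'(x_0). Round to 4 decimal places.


We compute the gradient at x_0 and apply the update.
f'(x) = 40*x - 19
f'(2.3824) = 40*2.3824 - 19 = 76.296
x_1 = 2.3824 - 0.1*76.296 = -5.2472


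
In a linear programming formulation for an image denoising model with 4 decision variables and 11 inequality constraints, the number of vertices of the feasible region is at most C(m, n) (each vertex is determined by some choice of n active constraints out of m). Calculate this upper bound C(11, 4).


Each vertex corresponds to some choice of n active constraints out of m, so the number of vertices is at most C(m, n) = m! / (n!(m-n)!).
m = 11, n = 4
Numerator: 11 * 10 * 9 * 8
Denominator: 4! = 24
C(11, 4) = 330


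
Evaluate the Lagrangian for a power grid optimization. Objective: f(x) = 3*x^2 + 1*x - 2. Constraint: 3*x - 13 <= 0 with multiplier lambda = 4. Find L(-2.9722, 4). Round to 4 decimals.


Step 1: Evaluate f(x).
f(-2.9722) = 3*(-2.9722)^2 + 1*(-2.9722) - 2 = 21.5297
Step 2: Evaluate g(x).
g(-2.9722) = 3*-2.9722 - 13 = -21.9166
Step 3: Compute Lagrangian.
L = 21.5297 + 4*-21.9166 = -66.1367


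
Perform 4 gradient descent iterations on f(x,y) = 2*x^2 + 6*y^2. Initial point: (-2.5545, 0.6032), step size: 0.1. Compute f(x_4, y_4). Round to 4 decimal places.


Gradient descent on f(x,y) = 2*x^2 + 6*y^2.
Starting point: (-2.5545, 0.6032), alpha = 0.1
Step 1: grad_x = 2*2*-2.5545 = -10.218, grad_y = 2*6*0.6032 = 7.2384
  x_1 = -2.5545 - 0.1*-10.218 = -1.5327
  y_1 = 0.6032 - 0.1*7.2384 = -0.1206
Step 2: grad_x = 2*2*-1.5327 = -6.1308, grad_y = 2*6*-0.1206 = -1.4477
  x_2 = -1.5327 - 0.1*-6.1308 = -0.9196
  y_2 = -0.1206 - 0.1*-1.4477 = 0.0241
Step 3: grad_x = 2*2*-0.9196 = -3.6785, grad_y = 2*6*0.0241 = 0.2895
  x_3 = -0.9196 - 0.1*-3.6785 = -0.5518
  y_3 = 0.0241 - 0.1*0.2895 = -0.0048
Step 4: grad_x = 2*2*-0.5518 = -2.2071, grad_y = 2*6*-0.0048 = -0.0579
  x_4 = -0.5518 - 0.1*-2.2071 = -0.3311
  y_4 = -0.0048 - 0.1*-0.0579 = 0.001
f(-0.3311, 0.001) = 2*(-0.3311)^2 + 6*0.001^2 = 0.2192


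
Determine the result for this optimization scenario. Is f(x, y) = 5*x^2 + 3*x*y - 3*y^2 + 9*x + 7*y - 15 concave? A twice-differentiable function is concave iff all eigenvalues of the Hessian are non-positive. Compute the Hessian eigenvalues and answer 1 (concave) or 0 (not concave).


The Hessian of f(x,y) = 5*x^2 + 3*x*y - 3*y^2 + 9*x + 7*y - 15 is:
H = [[10, 3], [3, -6]]
Trace = 10 - 6 = 4
Determinant = 10*-6 - (3)^2 = -69
Discriminant = (4)^2 - 4*-69 = 292.0
Eigenvalues: lambda_1 = -6.544, lambda_2 = 10.544
The function is not concave.

0


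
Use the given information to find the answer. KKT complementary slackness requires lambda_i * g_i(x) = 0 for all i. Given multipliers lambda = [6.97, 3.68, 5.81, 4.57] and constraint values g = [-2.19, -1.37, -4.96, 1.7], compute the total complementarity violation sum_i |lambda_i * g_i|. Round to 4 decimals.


KKT complementary slackness check:
lambda_1 * g_1 = 6.97 * -2.19 = -15.2643
lambda_2 * g_2 = 3.68 * -1.37 = -5.0416
lambda_3 * g_3 = 5.81 * -4.96 = -28.8176
lambda_4 * g_4 = 4.57 * 1.7 = 7.769
Total violation = 15.2643 + 5.0416 + 28.8176 + 7.769 = 56.8925


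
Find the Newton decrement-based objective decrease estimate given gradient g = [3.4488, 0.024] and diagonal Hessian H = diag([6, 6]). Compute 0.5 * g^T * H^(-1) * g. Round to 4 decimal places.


Step 1: H is diagonal, so H^(-1) * g = [0.5748, 0.004].
Step 2: g^T H^(-1) g = sum_i g_i^2 / H_ii
  = (3.4488)^2/6 + (0.024)^2/6
  = 1.9824 + 0.0001 = 1.9825
Step 3: Objective decrease = 0.5 * g^T H^(-1) g = 0.9912


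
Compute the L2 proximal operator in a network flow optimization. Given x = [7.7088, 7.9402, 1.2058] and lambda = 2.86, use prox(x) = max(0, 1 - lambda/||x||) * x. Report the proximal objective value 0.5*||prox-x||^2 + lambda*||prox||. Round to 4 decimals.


Step 1: Compute ||x||.
||x|| = 11.1322
Step 2: Compute scaling factor.
scale = max(0, 1 - 2.86/11.1322) = 0.7431
Step 3: prox(x) = [5.7283, 5.9003, 0.896]
||prox(x)|| = 8.2722
Step 4: Proximal objective.
0.5*||prox-x||^2 = 4.0898
lambda*||prox|| = 23.6585
Total = 27.7483


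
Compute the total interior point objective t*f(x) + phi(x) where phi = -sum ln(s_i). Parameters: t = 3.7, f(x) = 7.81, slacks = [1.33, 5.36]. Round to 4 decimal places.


Step 1: Compute log-barrier.
ln values: [0.2852, 1.679]
phi = -(0.2852 + 1.679) = -1.9641
Step 2: Compute augmented objective.
t*f(x) = 3.7*7.81 = 28.897
Total = 28.897 - 1.9641 = 26.9329


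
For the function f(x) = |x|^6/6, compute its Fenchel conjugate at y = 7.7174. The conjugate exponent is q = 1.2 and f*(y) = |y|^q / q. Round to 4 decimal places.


The conjugate exponent q satisfies 1/p + 1/q = 1.
p = 6, so q = 6/(6 - 1) = 1.2
|y|^q = 7.7174^1.2 = 11.6136
f*(7.7174) = 11.6136 / 1.2 = 9.678


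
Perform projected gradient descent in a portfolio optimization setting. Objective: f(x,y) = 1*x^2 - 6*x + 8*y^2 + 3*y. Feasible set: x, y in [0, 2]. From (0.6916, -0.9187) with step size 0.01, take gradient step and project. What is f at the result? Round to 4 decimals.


Step 1: Compute gradient at (0.6916, -0.9187).
grad_x = 2*1*0.6916 - 6 = -4.6168
grad_y = 2*8*-0.9187 + 3 = -11.6992
Step 2: Gradient step.
x_raw = 0.6916 - 0.01*-4.6168 = 0.7378
y_raw = -0.9187 - 0.01*-11.6992 = -0.8017
Step 3: Project onto [0, 2].
x_proj = clip(0.7378) = 0.7378
y_proj = clip(-0.8017) = 0.0
Step 4: Evaluate f.
f(0.7378, 0.0) = -3.8823


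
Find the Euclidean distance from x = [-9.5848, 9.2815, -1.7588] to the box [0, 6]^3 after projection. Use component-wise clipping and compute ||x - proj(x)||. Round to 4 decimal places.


Project each component onto [0, 6].
clip(-9.5848) = 0.0, clip(9.2815) = 6.0, clip(-1.7588) = 0.0
Projection = [0.0, 6.0, 0.0]
Squared diffs: [91.8684, 10.7682, 3.0934]
Distance = sqrt(105.73) = 10.2825


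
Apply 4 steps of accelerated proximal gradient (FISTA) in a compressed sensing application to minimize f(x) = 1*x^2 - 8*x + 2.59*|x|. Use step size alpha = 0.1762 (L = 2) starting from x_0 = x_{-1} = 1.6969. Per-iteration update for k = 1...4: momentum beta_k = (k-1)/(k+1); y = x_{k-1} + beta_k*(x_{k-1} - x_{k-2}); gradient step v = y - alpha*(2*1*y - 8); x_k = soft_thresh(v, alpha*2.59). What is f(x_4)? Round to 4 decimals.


FISTA on f(x) = 1*x^2 - 8*x + 2.59*|x|
L = 2, alpha = 0.1762
Iteration 1: beta = 0.0, y = 1.6969 + 0.0*(1.6969 - 1.6969) = 1.6969
  grad(y) = -4.6062, v = y - alpha*grad = 2.5085
  prox(v) = soft_thresh(2.5085, 0.4564) = 2.0522
Iteration 2: beta = 0.3333, y = 2.0522 + 0.3333*(2.0522 - 1.6969) = 2.1706
  grad(y) = -3.6589, v = y - alpha*grad = 2.8153
  prox(v) = soft_thresh(2.8153, 0.4564) = 2.3589
Iteration 3: beta = 0.5, y = 2.3589 + 0.5*(2.3589 - 2.0522) = 2.5123
  grad(y) = -2.9754, v = y - alpha*grad = 3.0366
  prox(v) = soft_thresh(3.0366, 0.4564) = 2.5802
Iteration 4: beta = 0.6, y = 2.5802 + 0.6*(2.5802 - 2.3589) = 2.713
  grad(y) = -2.5741, v = y - alpha*grad = 3.1665
  prox(v) = soft_thresh(3.1665, 0.4564) = 2.7102
f(x_4) = 1*2.7102^2 - 8*2.7102 + 2.59*|2.7102| = -7.317


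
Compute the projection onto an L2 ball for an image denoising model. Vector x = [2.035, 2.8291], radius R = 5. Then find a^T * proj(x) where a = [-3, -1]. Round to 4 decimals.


Step 1: Compute ||x|| (intermediates to 6 decimals).
||x|| = sqrt(2.035^2 + 2.8291^2) = 3.484972
Step 2: Project.
Since ||x|| <= R, proj = x (no scaling needed).
proj(x) = [2.035, 2.8291]
Step 3: Dot product.
a^T * proj(x) = -3*2.035 - 1*2.8291 = -8.9341


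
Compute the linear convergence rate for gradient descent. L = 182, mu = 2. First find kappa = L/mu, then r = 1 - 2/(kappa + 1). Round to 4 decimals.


Step 1: Compute the condition number.
kappa = L/mu = 182/2 = 91.0
Step 2: Compute the convergence rate.
r = 1 - 2/(kappa + 1) = 1 - 2*mu/(L + mu) = (L - mu)/(L + mu) = 180/184 = 0.9783


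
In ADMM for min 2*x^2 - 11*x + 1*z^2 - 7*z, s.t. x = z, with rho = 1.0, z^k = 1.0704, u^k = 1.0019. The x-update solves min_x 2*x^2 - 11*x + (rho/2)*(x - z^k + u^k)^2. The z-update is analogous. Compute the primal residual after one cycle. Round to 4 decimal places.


ADMM iteration with rho = 1.0, z^k = 1.0704, u^k = 1.0019
Step 1: x-update.
Minimize 2*x^2 - 11*x + (1.0/2)*(x - 1.0704 + 1.0019)^2
FOC: (2*2 + 1.0)*x = 11 + 1.0*(1.0704 - 1.0019)
x^{k+1} = 2.2137
Step 2: z-update.
Minimize 1*z^2 - 7*z + (1.0/2)*(2.2137 - z + 1.0019)^2
FOC: (2*1 + 1.0)*z = 7 + 1.0*(2.2137 + 1.0019)
z^{k+1} = 3.4052
Step 3: u-update.
u^{k+1} = 1.0019 + 2.2137 - 3.4052 = -0.1896
Step 4: Primal residual = |2.2137 - 3.4052| = 1.1915


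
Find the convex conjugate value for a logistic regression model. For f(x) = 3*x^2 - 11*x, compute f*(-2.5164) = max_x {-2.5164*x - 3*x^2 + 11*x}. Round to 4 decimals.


f*(y) = sup_x {y*x - a*x^2 - b*x} = sup_x {(y-b)*x - a*x^2}
FOC: (y - b) - 2a*x = 0 => x* = (y - b)/(2a)
x* = (-2.5164 + 11)/(2*3) = 1.4139
f*(-2.5164) = (y-b)^2/(4a) = (-2.5164 + 11)^2/(4*3)
= 71.9715/12 = 5.9976


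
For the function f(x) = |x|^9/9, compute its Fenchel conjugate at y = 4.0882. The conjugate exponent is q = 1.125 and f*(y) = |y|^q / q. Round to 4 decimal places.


The conjugate exponent q satisfies 1/p + 1/q = 1.
p = 9, so q = 9/(9 - 1) = 1.125
|y|^q = 4.0882^1.125 = 4.875
f*(4.0882) = 4.875 / 1.125 = 4.3333


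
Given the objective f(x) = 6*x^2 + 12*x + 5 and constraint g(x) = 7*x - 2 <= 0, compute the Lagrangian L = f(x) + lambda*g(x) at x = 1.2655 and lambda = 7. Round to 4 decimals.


Step 1: Evaluate f(x).
f(1.2655) = 6*1.2655^2 + 12*1.2655 + 5 = 29.7949
Step 2: Evaluate g(x).
g(1.2655) = 7*1.2655 - 2 = 6.8585
Step 3: Compute Lagrangian.
L = 29.7949 + 7*6.8585 = 77.8044


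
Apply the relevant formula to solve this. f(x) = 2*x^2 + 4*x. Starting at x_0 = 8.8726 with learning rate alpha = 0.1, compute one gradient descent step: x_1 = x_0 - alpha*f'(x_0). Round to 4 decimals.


We compute the gradient at x_0 and apply the update.
f'(x) = 4*x + 4
f'(8.8726) = 4*8.8726 + 4 = 39.4904
x_1 = 8.8726 - 0.1*39.4904 = 4.9236


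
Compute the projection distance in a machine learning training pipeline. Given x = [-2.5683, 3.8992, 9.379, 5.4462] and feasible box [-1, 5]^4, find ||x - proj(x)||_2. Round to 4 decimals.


Project each component onto [-1, 5].
clip(-2.5683) = -1.0, clip(3.8992) = 3.8992, clip(9.379) = 5.0, clip(5.4462) = 5.0
Projection = [-1.0, 3.8992, 5.0, 5.0]
Squared diffs: [2.4596, 0.0, 19.1756, 0.1991]
Distance = sqrt(21.8343) = 4.6727


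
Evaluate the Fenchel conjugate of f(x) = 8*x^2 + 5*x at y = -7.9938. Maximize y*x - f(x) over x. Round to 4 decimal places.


f*(y) = sup_x {y*x - a*x^2 - b*x} = sup_x {(y-b)*x - a*x^2}
FOC: (y - b) - 2a*x = 0 => x* = (y - b)/(2a)
x* = (-7.9938 - 5)/(2*8) = -0.8121
f*(-7.9938) = (y-b)^2/(4a) = (-7.9938 - 5)^2/(4*8)
= 168.8388/32 = 5.2762


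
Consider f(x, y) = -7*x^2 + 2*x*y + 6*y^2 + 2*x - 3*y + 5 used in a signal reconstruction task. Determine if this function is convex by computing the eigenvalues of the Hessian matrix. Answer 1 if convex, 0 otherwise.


The Hessian of f(x,y) = -7*x^2 + 2*x*y + 6*y^2 + 2*x - 3*y + 5 is:
H = [[-14, 2], [2, 12]]
Trace = -14 + 12 = -2
Determinant = -14*12 - (2)^2 = -172
Discriminant = (-2)^2 - 4*-172 = 692.0
Eigenvalues: lambda_1 = -14.1529, lambda_2 = 12.1529
The function is not convex.

0


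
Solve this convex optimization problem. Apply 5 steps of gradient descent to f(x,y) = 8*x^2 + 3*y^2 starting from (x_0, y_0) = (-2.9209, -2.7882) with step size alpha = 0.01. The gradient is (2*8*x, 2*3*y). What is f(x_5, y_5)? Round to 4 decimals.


Gradient descent on f(x,y) = 8*x^2 + 3*y^2.
Starting point: (-2.9209, -2.7882), alpha = 0.01
Step 1: grad_x = 2*8*-2.9209 = -46.7344, grad_y = 2*3*-2.7882 = -16.7292
  x_1 = -2.9209 - 0.01*-46.7344 = -2.4536
  y_1 = -2.7882 - 0.01*-16.7292 = -2.6209
Step 2: grad_x = 2*8*-2.4536 = -39.2569, grad_y = 2*3*-2.6209 = -15.7254
  x_2 = -2.4536 - 0.01*-39.2569 = -2.061
  y_2 = -2.6209 - 0.01*-15.7254 = -2.4637
Step 3: grad_x = 2*8*-2.061 = -32.9758, grad_y = 2*3*-2.4637 = -14.7819
  x_3 = -2.061 - 0.01*-32.9758 = -1.7312
  y_3 = -2.4637 - 0.01*-14.7819 = -2.3158
Step 4: grad_x = 2*8*-1.7312 = -27.6997, grad_y = 2*3*-2.3158 = -13.895
  x_4 = -1.7312 - 0.01*-27.6997 = -1.4542
  y_4 = -2.3158 - 0.01*-13.895 = -2.1769
Step 5: grad_x = 2*8*-1.4542 = -23.2677, grad_y = 2*3*-2.1769 = -13.0613
  x_5 = -1.4542 - 0.01*-23.2677 = -1.2216
  y_5 = -2.1769 - 0.01*-13.0613 = -2.0463
f(-1.2216, -2.0463) = 8*(-1.2216)^2 + 3*(-2.0463)^2 = 24.4993


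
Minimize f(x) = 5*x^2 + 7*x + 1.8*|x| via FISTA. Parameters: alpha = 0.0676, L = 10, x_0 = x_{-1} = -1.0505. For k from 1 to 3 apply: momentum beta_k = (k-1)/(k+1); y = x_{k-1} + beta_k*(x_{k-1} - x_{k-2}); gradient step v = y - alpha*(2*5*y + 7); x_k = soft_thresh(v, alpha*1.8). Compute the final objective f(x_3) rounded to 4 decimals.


FISTA on f(x) = 5*x^2 + 7*x + 1.8*|x|
L = 10, alpha = 0.0676
Iteration 1: beta = 0.0, y = -1.0505 + 0.0*(-1.0505 + 1.0505) = -1.0505
  grad(y) = -3.505, v = y - alpha*grad = -0.8136
  prox(v) = soft_thresh(-0.8136, 0.1217) = -0.6919
Iteration 2: beta = 0.3333, y = -0.6919 + 0.3333*(-0.6919 + 1.0505) = -0.5723
  grad(y) = 1.2766, v = y - alpha*grad = -0.6586
  prox(v) = soft_thresh(-0.6586, 0.1217) = -0.537
Iteration 3: beta = 0.5, y = -0.537 + 0.5*(-0.537 + 0.6919) = -0.4595
  grad(y) = 2.405, v = y - alpha*grad = -0.6221
  prox(v) = soft_thresh(-0.6221, 0.1217) = -0.5004
f(x_3) = 5*(-0.5004)^2 + 7*(-0.5004) + 1.8*|-0.5004| = -1.3501


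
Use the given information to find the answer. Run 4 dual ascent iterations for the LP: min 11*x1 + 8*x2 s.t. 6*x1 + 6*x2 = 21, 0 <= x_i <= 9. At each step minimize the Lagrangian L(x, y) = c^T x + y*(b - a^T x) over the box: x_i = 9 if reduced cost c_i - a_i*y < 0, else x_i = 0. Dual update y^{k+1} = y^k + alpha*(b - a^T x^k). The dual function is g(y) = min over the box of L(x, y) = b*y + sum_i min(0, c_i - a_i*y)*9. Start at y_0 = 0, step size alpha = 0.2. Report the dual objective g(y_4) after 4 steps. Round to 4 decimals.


Dual ascent for LP: min 11*x1 + 8*x2, 6*x1 + 6*x2 = 21, 0 <= x_i <= 9
Step 1: y^k = 0.0, reduced costs: (11.0, 8.0)
  x^k = (0.0, 0.0), subgradient = b - a^T x = 21.0
  y^{k+1} = 0.0 + 0.2*21.0 = 4.2
Step 2: y^k = 4.2, reduced costs: (-14.2, -17.2)
  x^k = (9.0, 9.0), subgradient = b - a^T x = -87.0
  y^{k+1} = 4.2 + 0.2*-87.0 = -13.2
Step 3: y^k = -13.2, reduced costs: (90.2, 87.2)
  x^k = (0.0, 0.0), subgradient = b - a^T x = 21.0
  y^{k+1} = -13.2 + 0.2*21.0 = -9.0
Step 4: y^k = -9.0, reduced costs: (65.0, 62.0)
  x^k = (0.0, 0.0), subgradient = b - a^T x = 21.0
  y^{k+1} = -9.0 + 0.2*21.0 = -4.8
Dual objective at y_4 = -4.8: reduced costs (39.8, 36.8), box minimizer x = (0.0, 0.0)
g(y_4) = b*y + (c1 - a1*y)*x1 + (c2 - a2*y)*x2 = 21*(-4.8) + 39.8*0.0 + 36.8*0.0 = -100.8 + 0.0 + 0.0 = -100.8


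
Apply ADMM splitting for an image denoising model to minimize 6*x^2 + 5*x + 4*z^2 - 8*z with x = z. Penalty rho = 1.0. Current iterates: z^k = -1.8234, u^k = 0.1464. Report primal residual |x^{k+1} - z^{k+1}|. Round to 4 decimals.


ADMM iteration with rho = 1.0, z^k = -1.8234, u^k = 0.1464
Step 1: x-update.
Minimize 6*x^2 + 5*x + (1.0/2)*(x + 1.8234 + 0.1464)^2
FOC: (2*6 + 1.0)*x = -5 + 1.0*(-1.8234 - 0.1464)
x^{k+1} = -0.5361
Step 2: z-update.
Minimize 4*z^2 - 8*z + (1.0/2)*(-0.5361 - z + 0.1464)^2
FOC: (2*4 + 1.0)*z = 8 + 1.0*(-0.5361 + 0.1464)
z^{k+1} = 0.8456
Step 3: u-update.
u^{k+1} = 0.1464 - 0.5361 - 0.8456 = -1.2353
Step 4: Primal residual = |-0.5361 - 0.8456| = 1.3817


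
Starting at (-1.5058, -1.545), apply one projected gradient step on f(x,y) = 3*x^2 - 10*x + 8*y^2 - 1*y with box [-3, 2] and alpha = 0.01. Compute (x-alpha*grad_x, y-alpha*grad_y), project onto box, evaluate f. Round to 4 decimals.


Step 1: Compute gradient at (-1.5058, -1.545).
grad_x = 2*3*-1.5058 - 10 = -19.0348
grad_y = 2*8*-1.545 - 1 = -25.72
Step 2: Gradient step.
x_raw = -1.5058 - 0.01*-19.0348 = -1.3155
y_raw = -1.545 - 0.01*-25.72 = -1.2878
Step 3: Project onto [-3, 2].
x_proj = clip(-1.3155) = -1.3155
y_proj = clip(-1.2878) = -1.2878
Step 4: Evaluate f.
f(-1.3155, -1.2878) = 32.901


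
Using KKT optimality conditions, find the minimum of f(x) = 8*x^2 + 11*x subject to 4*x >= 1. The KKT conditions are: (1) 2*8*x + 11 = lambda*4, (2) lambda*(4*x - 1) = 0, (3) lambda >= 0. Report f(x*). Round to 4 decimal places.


Step 1: Try lambda = 0 (constraint inactive).
x_unc = -11/(2*8) = -0.6875
Check: 4*-0.6875 = -2.75 < 1 -- violated!
Step 2: Constraint must be active: 4*x = 1
x* = 1/4 = 0.25
lambda = (2*8*0.25 + 11)/4 = 3.75
Step 3: Compute optimal value.
f(x*) = 8*0.25^2 + 11*0.25 = 3.25


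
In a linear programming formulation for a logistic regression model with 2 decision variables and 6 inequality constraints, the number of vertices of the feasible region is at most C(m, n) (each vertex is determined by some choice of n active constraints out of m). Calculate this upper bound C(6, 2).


Each vertex corresponds to some choice of n active constraints out of m, so the number of vertices is at most C(m, n) = m! / (n!(m-n)!).
m = 6, n = 2
Numerator: 6 * 5
Denominator: 2! = 2
C(6, 2) = 15


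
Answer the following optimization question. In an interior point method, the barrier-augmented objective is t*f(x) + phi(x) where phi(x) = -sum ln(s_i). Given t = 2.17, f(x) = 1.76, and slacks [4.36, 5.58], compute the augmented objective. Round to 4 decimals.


Step 1: Compute log-barrier.
ln values: [1.4725, 1.7192]
phi = -(1.4725 + 1.7192) = -3.1917
Step 2: Compute augmented objective.
t*f(x) = 2.17*1.76 = 3.8192
Total = 3.8192 - 3.1917 = 0.6275


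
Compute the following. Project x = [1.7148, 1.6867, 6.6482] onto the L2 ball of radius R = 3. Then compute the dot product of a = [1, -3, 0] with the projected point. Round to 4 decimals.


Step 1: Compute ||x|| (intermediates to 6 decimals).
||x|| = sqrt(1.7148^2 + 1.6867^2 + 6.6482^2) = 7.069941
Step 2: Project.
Since ||x|| > R, scale = R/||x|| = 3/7.069941 = 0.424332, proj(x) = scale * x
proj(x) = [0.727645, 0.715721, 2.821044]
Step 3: Dot product.
a^T * proj(x) = 1*0.727645 - 3*0.715721 + 0*2.821044 = -1.4195


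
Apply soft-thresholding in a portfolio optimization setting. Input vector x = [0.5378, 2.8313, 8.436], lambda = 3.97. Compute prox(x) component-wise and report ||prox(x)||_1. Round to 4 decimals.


Soft-thresholding with lambda = 3.97:
prox(0.5378) = sign(0.5378)*max(|0.5378| - 3.97, 0) = 0.0
prox(2.8313) = sign(2.8313)*max(|2.8313| - 3.97, 0) = 0.0
prox(8.436) = sign(8.436)*max(|8.436| - 3.97, 0) = 4.466
prox(x) = [0.0, 0.0, 4.466]
||prox(x)||_1 = 0.0 + 0.0 + 4.466 = 4.466


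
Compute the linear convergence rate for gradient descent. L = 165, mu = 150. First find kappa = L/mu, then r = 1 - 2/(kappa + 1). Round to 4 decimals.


Step 1: Compute the condition number.
kappa = L/mu = 165/150 = 1.1
Step 2: Compute the convergence rate.
r = 1 - 2/(kappa + 1) = 1 - 2*mu/(L + mu) = (L - mu)/(L + mu) = 15/315 = 0.0476


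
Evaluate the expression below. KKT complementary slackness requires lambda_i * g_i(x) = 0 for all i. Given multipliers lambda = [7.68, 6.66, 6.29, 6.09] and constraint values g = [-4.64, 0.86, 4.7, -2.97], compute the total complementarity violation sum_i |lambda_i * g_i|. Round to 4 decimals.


KKT complementary slackness check:
lambda_1 * g_1 = 7.68 * -4.64 = -35.6352
lambda_2 * g_2 = 6.66 * 0.86 = 5.7276
lambda_3 * g_3 = 6.29 * 4.7 = 29.563
lambda_4 * g_4 = 6.09 * -2.97 = -18.0873
Total violation = 35.6352 + 5.7276 + 29.563 + 18.0873 = 89.0131


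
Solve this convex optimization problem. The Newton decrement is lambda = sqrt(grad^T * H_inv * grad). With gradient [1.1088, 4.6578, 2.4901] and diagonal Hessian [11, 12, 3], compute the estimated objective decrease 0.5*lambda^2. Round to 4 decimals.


Step 1: H is diagonal, so H^(-1) * g = [0.1008, 0.3882, 0.83].
Step 2: g^T H^(-1) g = sum_i g_i^2 / H_ii
  = (1.1088)^2/11 + (4.6578)^2/12 + (2.4901)^2/3
  = 0.1118 + 1.8079 + 2.0669 = 3.9866
Step 3: Objective decrease = 0.5 * g^T H^(-1) g = 1.9933


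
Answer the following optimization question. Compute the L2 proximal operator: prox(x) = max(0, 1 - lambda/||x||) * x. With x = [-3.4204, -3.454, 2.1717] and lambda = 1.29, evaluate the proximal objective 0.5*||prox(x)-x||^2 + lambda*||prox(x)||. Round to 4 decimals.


Step 1: Compute ||x||.
||x|| = 5.3241
Step 2: Compute scaling factor.
scale = max(0, 1 - 1.29/5.3241) = 0.7577
Step 3: prox(x) = [-2.5916, -2.6171, 1.6455]
||prox(x)|| = 4.0341
Step 4: Proximal objective.
0.5*||prox-x||^2 = 0.8321
lambda*||prox|| = 5.204
Total = 6.036


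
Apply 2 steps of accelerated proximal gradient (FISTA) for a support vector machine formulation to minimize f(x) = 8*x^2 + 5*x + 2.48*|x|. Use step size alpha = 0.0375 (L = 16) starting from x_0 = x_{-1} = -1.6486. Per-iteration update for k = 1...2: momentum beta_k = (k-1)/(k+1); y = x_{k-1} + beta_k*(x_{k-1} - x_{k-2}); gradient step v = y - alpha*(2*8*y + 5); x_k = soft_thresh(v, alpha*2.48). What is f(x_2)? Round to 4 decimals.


FISTA on f(x) = 8*x^2 + 5*x + 2.48*|x|
L = 16, alpha = 0.0375
Iteration 1: beta = 0.0, y = -1.6486 + 0.0*(-1.6486 + 1.6486) = -1.6486
  grad(y) = -21.3776, v = y - alpha*grad = -0.8469
  prox(v) = soft_thresh(-0.8469, 0.093) = -0.7539
Iteration 2: beta = 0.3333, y = -0.7539 + 0.3333*(-0.7539 + 1.6486) = -0.4557
  grad(y) = -2.2915, v = y - alpha*grad = -0.3698
  prox(v) = soft_thresh(-0.3698, 0.093) = -0.2768
f(x_2) = 8*(-0.2768)^2 + 5*(-0.2768) + 2.48*|-0.2768| = -0.0846


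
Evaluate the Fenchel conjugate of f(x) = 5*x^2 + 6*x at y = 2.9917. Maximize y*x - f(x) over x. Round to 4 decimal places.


f*(y) = sup_x {y*x - a*x^2 - b*x} = sup_x {(y-b)*x - a*x^2}
FOC: (y - b) - 2a*x = 0 => x* = (y - b)/(2a)
x* = (2.9917 - 6)/(2*5) = -0.3008
f*(2.9917) = (y-b)^2/(4a) = (2.9917 - 6)^2/(4*5)
= 9.0499/20 = 0.4525


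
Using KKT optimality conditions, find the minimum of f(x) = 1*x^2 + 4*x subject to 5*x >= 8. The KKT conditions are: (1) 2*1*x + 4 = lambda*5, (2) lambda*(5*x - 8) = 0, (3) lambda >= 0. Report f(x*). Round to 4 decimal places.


Step 1: Try lambda = 0 (constraint inactive).
x_unc = -4/(2*1) = -2.0
Check: 5*-2.0 = -10.0 < 8 -- violated!
Step 2: Constraint must be active: 5*x = 8
x* = 8/5 = 1.6
lambda = (2*1*1.6 + 4)/5 = 1.44
Step 3: Compute optimal value.
f(x*) = 1*1.6^2 + 4*1.6 = 8.96


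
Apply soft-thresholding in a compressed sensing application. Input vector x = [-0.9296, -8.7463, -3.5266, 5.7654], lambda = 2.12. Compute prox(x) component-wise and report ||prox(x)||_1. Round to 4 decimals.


Soft-thresholding with lambda = 2.12:
prox(-0.9296) = sign(-0.9296)*max(|-0.9296| - 2.12, 0) = 0.0
prox(-8.7463) = sign(-8.7463)*max(|-8.7463| - 2.12, 0) = -6.6263
prox(-3.5266) = sign(-3.5266)*max(|-3.5266| - 2.12, 0) = -1.4066
prox(5.7654) = sign(5.7654)*max(|5.7654| - 2.12, 0) = 3.6454
prox(x) = [0.0, -6.6263, -1.4066, 3.6454]
||prox(x)||_1 = 0.0 + 6.6263 + 1.4066 + 3.6454 = 11.6783


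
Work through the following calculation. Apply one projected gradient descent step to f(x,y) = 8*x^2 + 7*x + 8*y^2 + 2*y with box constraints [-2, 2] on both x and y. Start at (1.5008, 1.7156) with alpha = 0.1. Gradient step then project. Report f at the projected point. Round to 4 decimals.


Step 1: Compute gradient at (1.5008, 1.7156).
grad_x = 2*8*1.5008 + 7 = 31.0128
grad_y = 2*8*1.7156 + 2 = 29.4496
Step 2: Gradient step.
x_raw = 1.5008 - 0.1*31.0128 = -1.6005
y_raw = 1.7156 - 0.1*29.4496 = -1.2294
Step 3: Project onto [-2, 2].
x_proj = clip(-1.6005) = -1.6005
y_proj = clip(-1.2294) = -1.2294
Step 4: Evaluate f.
f(-1.6005, -1.2294) = 18.9208


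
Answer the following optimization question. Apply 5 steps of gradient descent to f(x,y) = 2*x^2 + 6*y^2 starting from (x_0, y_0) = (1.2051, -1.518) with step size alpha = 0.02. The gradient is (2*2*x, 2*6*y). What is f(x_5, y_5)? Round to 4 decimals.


Gradient descent on f(x,y) = 2*x^2 + 6*y^2.
Starting point: (1.2051, -1.518), alpha = 0.02
Step 1: grad_x = 2*2*1.2051 = 4.8204, grad_y = 2*6*-1.518 = -18.216
  x_1 = 1.2051 - 0.02*4.8204 = 1.1087
  y_1 = -1.518 - 0.02*-18.216 = -1.1537
Step 2: grad_x = 2*2*1.1087 = 4.4348, grad_y = 2*6*-1.1537 = -13.8442
  x_2 = 1.1087 - 0.02*4.4348 = 1.02
  y_2 = -1.1537 - 0.02*-13.8442 = -0.8768
Step 3: grad_x = 2*2*1.02 = 4.08, grad_y = 2*6*-0.8768 = -10.5216
  x_3 = 1.02 - 0.02*4.08 = 0.9384
  y_3 = -0.8768 - 0.02*-10.5216 = -0.6664
Step 4: grad_x = 2*2*0.9384 = 3.7536, grad_y = 2*6*-0.6664 = -7.9964
  x_4 = 0.9384 - 0.02*3.7536 = 0.8633
  y_4 = -0.6664 - 0.02*-7.9964 = -0.5064
Step 5: grad_x = 2*2*0.8633 = 3.4533, grad_y = 2*6*-0.5064 = -6.0773
  x_5 = 0.8633 - 0.02*3.4533 = 0.7943
  y_5 = -0.5064 - 0.02*-6.0773 = -0.3849
f(0.7943, -0.3849) = 2*0.7943^2 + 6*(-0.3849)^2 = 2.1505
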